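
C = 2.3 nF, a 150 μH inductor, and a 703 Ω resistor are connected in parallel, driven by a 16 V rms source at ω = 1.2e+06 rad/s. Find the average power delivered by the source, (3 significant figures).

X_L = ωL = 180 Ω
X_C = 1/(ωC) = 362 Ω
Parallel: admittances add. Y = 1/R + 1/(jωL) + jωC
Y = (0.00142 − j0.00280) S
|Y| = 0.00314 S → |Z| = 1/|Y| = 319 Ω, ∠Z = −∠Y = 63.0°
I = V/|Z| = 50.2 mA
P = VI cos φ = 16 × 0.0502 × cos(63.0°) = 364 mW

364 mW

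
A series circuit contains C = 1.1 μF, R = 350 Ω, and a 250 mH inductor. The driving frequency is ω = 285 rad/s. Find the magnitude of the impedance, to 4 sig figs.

3138 Ω

X_L = ωL = 71.25 Ω
X_C = 1/(ωC) = 3190 Ω
Net reactance X = X_L − X_C = -3119 Ω
Z = 350.0 − j3119 Ω
|Z| = √(350.0² + 3119²) = 3138 Ω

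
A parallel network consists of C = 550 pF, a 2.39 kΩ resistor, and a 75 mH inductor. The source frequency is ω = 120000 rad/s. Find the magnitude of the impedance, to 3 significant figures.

2380 Ω

X_L = ωL = 9000 Ω
X_C = 1/(ωC) = 15200 Ω
Parallel: admittances add. Y = 1/R + 1/(jωL) + jωC
Y = (0.000418 − j4.51e-05) S
|Y| = 0.000421 S → |Z| = 1/|Y| = 2380 Ω, ∠Z = −∠Y = 6.15°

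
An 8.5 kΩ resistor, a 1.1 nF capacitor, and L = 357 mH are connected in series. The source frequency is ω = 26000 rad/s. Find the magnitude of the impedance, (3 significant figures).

X_L = ωL = 9280 Ω
X_C = 1/(ωC) = 35000 Ω
Net reactance X = X_L − X_C = -25700 Ω
Z = 8500 − j25700 Ω
|Z| = √(8500² + 25700²) = 27100 Ω

27100 Ω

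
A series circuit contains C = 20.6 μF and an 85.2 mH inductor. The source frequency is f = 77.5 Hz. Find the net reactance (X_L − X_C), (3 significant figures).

-58.2 Ω

ω = 2πf = 486.9 rad/s
X_L = ωL = 41.5 Ω
X_C = 1/(ωC) = 99.7 Ω
X = 41.5 − 99.7 = -58.2 Ω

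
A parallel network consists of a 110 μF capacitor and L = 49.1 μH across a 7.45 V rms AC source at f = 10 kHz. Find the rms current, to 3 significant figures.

49.1 A

ω = 2πf = 62830 rad/s
X_L = ωL = 3.09 Ω
X_C = 1/(ωC) = 0.145 Ω
Parallel: admittances add. Y = 1/(jωL) + jωC
Y = (0 + j6.59) S
|Y| = 6.59 S → |Z| = 1/|Y| = 0.152 Ω, ∠Z = −∠Y = -90.0°
I = V/|Z| = 7.45/0.152 = 49.1 A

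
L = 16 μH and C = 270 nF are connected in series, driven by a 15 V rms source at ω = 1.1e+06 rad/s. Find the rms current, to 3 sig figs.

1.05 A

X_L = ωL = 17.6 Ω
X_C = 1/(ωC) = 3.37 Ω
Net reactance X = X_L − X_C = 14.2 Ω
Z = j14.2 Ω
|Z| = √(0² + 14.2²) = 14.2 Ω
I = V/|Z| = 15/14.2 = 1.05 A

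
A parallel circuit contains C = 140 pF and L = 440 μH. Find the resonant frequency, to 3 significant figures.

ω₀ = 1/√(LC) = 1/√(0.00044 × 1.4e-10) = 4.029e+06 rad/s
f₀ = ω₀/(2π) = 641 kHz

641 kHz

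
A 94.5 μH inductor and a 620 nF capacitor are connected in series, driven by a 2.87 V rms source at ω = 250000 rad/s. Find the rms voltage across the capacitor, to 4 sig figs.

1.078 V

X_L = ωL = 23.62 Ω
X_C = 1/(ωC) = 6.452 Ω
Net reactance X = X_L − X_C = 17.17 Ω
Z = j17.17 Ω
|Z| = √(0² + 17.17²) = 17.17 Ω
I = V/|Z| = 167.1 mA
V_C = I·|Z_C| = 0.1671 × 6.452 = 1.078 V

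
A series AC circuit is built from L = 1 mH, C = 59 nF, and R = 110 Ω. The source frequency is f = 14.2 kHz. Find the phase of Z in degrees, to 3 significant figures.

-42.5°

ω = 2πf = 89220 rad/s
X_L = ωL = 89.2 Ω
X_C = 1/(ωC) = 190 Ω
Net reactance X = X_L − X_C = -101 Ω
Z = 110 − j101 Ω
|Z| = √(110² + 101²) = 149 Ω
∠Z = arctan(-101/110) = -42.5°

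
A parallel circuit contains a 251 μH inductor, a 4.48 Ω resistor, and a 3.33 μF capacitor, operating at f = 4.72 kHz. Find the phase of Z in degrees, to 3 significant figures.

ω = 2πf = 29660 rad/s
X_L = ωL = 7.44 Ω
X_C = 1/(ωC) = 10.1 Ω
Parallel: admittances add. Y = 1/R + 1/(jωL) + jωC
Y = (0.223 − j0.0356) S
|Y| = 0.226 S → |Z| = 1/|Y| = 4.42 Ω, ∠Z = −∠Y = 9.06°

9.06°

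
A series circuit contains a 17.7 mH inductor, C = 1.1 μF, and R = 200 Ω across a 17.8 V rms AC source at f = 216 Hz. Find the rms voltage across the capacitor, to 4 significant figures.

17.64 V

ω = 2πf = 1357 rad/s
X_L = ωL = 24.02 Ω
X_C = 1/(ωC) = 669.8 Ω
Net reactance X = X_L − X_C = -645.8 Ω
Z = 200.0 − j645.8 Ω
|Z| = √(200.0² + 645.8²) = 676.1 Ω
I = V/|Z| = 26.33 mA
V_C = I·|Z_C| = 0.02633 × 669.8 = 17.64 V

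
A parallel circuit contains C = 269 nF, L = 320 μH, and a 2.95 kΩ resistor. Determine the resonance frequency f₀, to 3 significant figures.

ω₀ = 1/√(LC) = 1/√(0.00032 × 2.69e-07) = 107800 rad/s
f₀ = ω₀/(2π) = 17.2 kHz

17.2 kHz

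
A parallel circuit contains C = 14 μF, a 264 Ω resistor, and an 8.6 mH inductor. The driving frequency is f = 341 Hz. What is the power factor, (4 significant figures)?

ω = 2πf = 2143 rad/s
X_L = ωL = 18.43 Ω
X_C = 1/(ωC) = 33.34 Ω
Parallel: admittances add. Y = 1/R + 1/(jωL) + jωC
Y = (0.003788 − j0.02428) S
|Y| = 0.02457 S → |Z| = 1/|Y| = 40.70 Ω, ∠Z = −∠Y = 81.13°
cos φ = cos(81.13°) = 0.1542

0.1542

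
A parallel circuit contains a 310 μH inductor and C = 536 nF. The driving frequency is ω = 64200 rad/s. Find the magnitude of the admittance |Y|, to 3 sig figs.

X_L = ωL = 19.9 Ω
X_C = 1/(ωC) = 29.1 Ω
Parallel: admittances add. Y = 1/(jωL) + jωC
Y = (0 − j0.0158) S
|Y| = 0.0158 S → |Z| = 1/|Y| = 63.2 Ω, ∠Z = −∠Y = 90.0°

15.8 mS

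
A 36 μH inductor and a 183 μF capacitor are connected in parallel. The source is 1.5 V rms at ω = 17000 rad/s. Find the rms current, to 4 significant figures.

X_L = ωL = 0.6120 Ω
X_C = 1/(ωC) = 0.3214 Ω
Parallel: admittances add. Y = 1/(jωL) + jωC
Y = (0 + j1.477) S
|Y| = 1.477 S → |Z| = 1/|Y| = 0.6770 Ω, ∠Z = −∠Y = -90.00°
I = V/|Z| = 1.5/0.6770 = 2.216 A

2.216 A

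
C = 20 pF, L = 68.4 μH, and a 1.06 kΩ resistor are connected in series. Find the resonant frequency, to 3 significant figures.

4.30 MHz

ω₀ = 1/√(LC) = 1/√(6.84e-05 × 2e-11) = 2.704e+07 rad/s
f₀ = ω₀/(2π) = 4.30 MHz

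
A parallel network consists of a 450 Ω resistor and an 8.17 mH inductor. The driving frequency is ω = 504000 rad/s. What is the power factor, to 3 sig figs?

0.994

X_L = ωL = 4120 Ω
Parallel: admittances add. Y = 1/R + 1/(jωL)
Y = (0.00222 − j0.000243) S
|Y| = 0.00224 S → |Z| = 1/|Y| = 447 Ω, ∠Z = −∠Y = 6.24°
cos φ = cos(6.24°) = 0.994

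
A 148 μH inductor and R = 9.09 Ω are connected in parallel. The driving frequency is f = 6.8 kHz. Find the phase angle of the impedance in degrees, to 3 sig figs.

ω = 2πf = 42730 rad/s
X_L = ωL = 6.32 Ω
Parallel: admittances add. Y = 1/R + 1/(jωL)
Y = (0.110 − j0.158) S
|Y| = 0.193 S → |Z| = 1/|Y| = 5.19 Ω, ∠Z = −∠Y = 55.2°

55.2°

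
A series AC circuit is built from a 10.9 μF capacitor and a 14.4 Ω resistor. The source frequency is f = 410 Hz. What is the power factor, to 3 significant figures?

0.375

ω = 2πf = 2576 rad/s
X_C = 1/(ωC) = 35.6 Ω
Z = 14.4 − j35.6 Ω
|Z| = √(14.4² + 35.6²) = 38.4 Ω
∠Z = arctan(-35.6/14.4) = -68.0°
cos φ = cos(-68.0°) = 0.375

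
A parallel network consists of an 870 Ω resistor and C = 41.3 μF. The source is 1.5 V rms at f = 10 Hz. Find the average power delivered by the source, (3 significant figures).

ω = 2πf = 62.83 rad/s
X_C = 1/(ωC) = 385 Ω
Parallel: admittances add. Y = 1/R + jωC
Y = (0.00115 + j0.00259) S
|Y| = 0.00284 S → |Z| = 1/|Y| = 352 Ω, ∠Z = −∠Y = -66.1°
I = V/|Z| = 4.26 mA
P = VI cos φ = 1.5 × 0.00426 × cos(-66.1°) = 2.59 mW

2.59 mW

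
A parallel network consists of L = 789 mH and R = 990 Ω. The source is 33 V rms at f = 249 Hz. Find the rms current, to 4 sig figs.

ω = 2πf = 1565 rad/s
X_L = ωL = 1234 Ω
Parallel: admittances add. Y = 1/R + 1/(jωL)
Y = (0.001010 − j0.0008101) S
|Y| = 0.001295 S → |Z| = 1/|Y| = 772.3 Ω, ∠Z = −∠Y = 38.73°
I = V/|Z| = 33/772.3 = 42.73 mA

42.73 mA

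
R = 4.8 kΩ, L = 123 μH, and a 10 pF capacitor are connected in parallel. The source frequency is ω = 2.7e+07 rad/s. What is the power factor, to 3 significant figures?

0.989

X_L = ωL = 3320 Ω
X_C = 1/(ωC) = 3700 Ω
Parallel: admittances add. Y = 1/R + 1/(jωL) + jωC
Y = (0.000208 − j3.11e-05) S
|Y| = 0.000211 S → |Z| = 1/|Y| = 4750 Ω, ∠Z = −∠Y = 8.49°
cos φ = cos(8.49°) = 0.989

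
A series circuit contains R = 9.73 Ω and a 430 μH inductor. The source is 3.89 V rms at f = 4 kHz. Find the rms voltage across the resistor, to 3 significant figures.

ω = 2πf = 25130 rad/s
X_L = ωL = 10.8 Ω
Z = 9.73 + j10.8 Ω
|Z| = √(9.73² + 10.8²) = 14.5 Ω
I = V/|Z| = 268 mA
V_R = I·|Z_R| = 0.268 × 9.73 = 2.60 V

2.60 V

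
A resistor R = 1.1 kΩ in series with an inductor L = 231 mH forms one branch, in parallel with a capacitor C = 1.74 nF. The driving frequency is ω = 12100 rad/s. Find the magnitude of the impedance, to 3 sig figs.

3190 Ω

X_L = ωL = 2800 Ω
X_C = 1/(ωC) = 47500 Ω
Branch 1 (R+jX_L): Z₁ = 1100 + j2800 Ω, |Z₁| = 3000 Ω
Branch 2 (−jX_C): Z₂ = −j47500 Ω
Parallel: Z = Z₁Z₂/(Z₁+Z₂), |Z| = 3190 Ω, ∠Z = 67.1°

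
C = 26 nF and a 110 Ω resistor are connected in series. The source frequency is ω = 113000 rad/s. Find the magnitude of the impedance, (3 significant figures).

X_C = 1/(ωC) = 340 Ω
Z = 110 − j340 Ω
|Z| = √(110² + 340²) = 358 Ω

358 Ω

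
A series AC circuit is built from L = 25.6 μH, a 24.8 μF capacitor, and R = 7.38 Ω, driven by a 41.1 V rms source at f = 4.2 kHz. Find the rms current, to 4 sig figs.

ω = 2πf = 26390 rad/s
X_L = ωL = 0.6756 Ω
X_C = 1/(ωC) = 1.528 Ω
Net reactance X = X_L − X_C = -0.8524 Ω
Z = 7.380 − j0.8524 Ω
|Z| = √(7.380² + 0.8524²) = 7.429 Ω
I = V/|Z| = 41.1/7.429 = 5.532 A

5.532 A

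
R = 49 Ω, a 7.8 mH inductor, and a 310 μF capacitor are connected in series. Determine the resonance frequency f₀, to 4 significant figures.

ω₀ = 1/√(LC) = 1/√(0.0078 × 0.00031) = 643.1 rad/s
f₀ = ω₀/(2π) = 102.4 Hz

102.4 Hz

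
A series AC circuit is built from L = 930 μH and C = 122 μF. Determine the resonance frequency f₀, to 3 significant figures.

472 Hz

ω₀ = 1/√(LC) = 1/√(0.00093 × 0.000122) = 2969 rad/s
f₀ = ω₀/(2π) = 472 Hz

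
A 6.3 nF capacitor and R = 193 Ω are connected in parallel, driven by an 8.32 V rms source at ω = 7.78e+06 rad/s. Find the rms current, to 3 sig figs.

X_C = 1/(ωC) = 20.4 Ω
Parallel: admittances add. Y = 1/R + jωC
Y = (0.00518 + j0.0490) S
|Y| = 0.0493 S → |Z| = 1/|Y| = 20.3 Ω, ∠Z = −∠Y = -84.0°
I = V/|Z| = 8.32/20.3 = 410 mA

410 mA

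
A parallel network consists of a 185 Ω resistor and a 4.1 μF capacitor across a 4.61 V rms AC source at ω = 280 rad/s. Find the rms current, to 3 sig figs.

25.5 mA

X_C = 1/(ωC) = 871 Ω
Parallel: admittances add. Y = 1/R + jωC
Y = (0.00541 + j0.00115) S
|Y| = 0.00553 S → |Z| = 1/|Y| = 181 Ω, ∠Z = −∠Y = -12.0°
I = V/|Z| = 4.61/181 = 25.5 mA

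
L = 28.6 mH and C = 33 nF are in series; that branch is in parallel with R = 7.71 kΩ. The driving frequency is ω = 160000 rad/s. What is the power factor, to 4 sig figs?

X_L = ωL = 4576 Ω
X_C = 1/(ωC) = 189.4 Ω
Branch 1: Z₁ = R = 7710 Ω
Branch 2 (series LC): Z₂ = j(X_L − X_C) = j4387 Ω
Parallel: Z = Z₁Z₂/(Z₁+Z₂), |Z| = 3813 Ω, ∠Z = 60.36°
cos φ = cos(60.36°) = 0.4945

0.4945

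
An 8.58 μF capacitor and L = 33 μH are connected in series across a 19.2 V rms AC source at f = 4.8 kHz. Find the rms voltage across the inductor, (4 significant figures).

ω = 2πf = 30160 rad/s
X_L = ωL = 0.9953 Ω
X_C = 1/(ωC) = 3.864 Ω
Net reactance X = X_L − X_C = -2.869 Ω
Z = − j2.869 Ω
|Z| = √(0² + 2.869²) = 2.869 Ω
I = V/|Z| = 6.692 A
V_L = I·|Z_L| = 6.692 × 0.9953 = 6.660 V

6.660 V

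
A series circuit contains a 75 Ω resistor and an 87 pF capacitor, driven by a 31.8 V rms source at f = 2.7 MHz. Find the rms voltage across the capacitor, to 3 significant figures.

31.6 V

ω = 2πf = 1.696e+07 rad/s
X_C = 1/(ωC) = 678 Ω
Z = 75.0 − j678 Ω
|Z| = √(75.0² + 678²) = 682 Ω
I = V/|Z| = 46.6 mA
V_C = I·|Z_C| = 0.0466 × 678 = 31.6 V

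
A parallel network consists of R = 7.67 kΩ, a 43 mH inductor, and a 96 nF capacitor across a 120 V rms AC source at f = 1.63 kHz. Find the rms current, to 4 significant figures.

ω = 2πf = 10240 rad/s
X_L = ωL = 440.4 Ω
X_C = 1/(ωC) = 1017 Ω
Parallel: admittances add. Y = 1/R + 1/(jωL) + jωC
Y = (0.0001304 − j0.001288) S
|Y| = 0.001294 S → |Z| = 1/|Y| = 772.7 Ω, ∠Z = −∠Y = 84.22°
I = V/|Z| = 120/772.7 = 155.3 mA

155.3 mA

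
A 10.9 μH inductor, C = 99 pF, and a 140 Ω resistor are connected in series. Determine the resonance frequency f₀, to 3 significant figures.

ω₀ = 1/√(LC) = 1/√(1.09e-05 × 9.9e-11) = 3.044e+07 rad/s
f₀ = ω₀/(2π) = 4.84 MHz

4.84 MHz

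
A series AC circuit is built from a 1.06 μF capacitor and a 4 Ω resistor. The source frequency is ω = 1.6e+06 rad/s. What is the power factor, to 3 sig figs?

0.989

X_C = 1/(ωC) = 0.590 Ω
Z = 4.00 − j0.590 Ω
|Z| = √(4.00² + 0.590²) = 4.04 Ω
∠Z = arctan(-0.590/4.00) = -8.39°
cos φ = cos(-8.39°) = 0.989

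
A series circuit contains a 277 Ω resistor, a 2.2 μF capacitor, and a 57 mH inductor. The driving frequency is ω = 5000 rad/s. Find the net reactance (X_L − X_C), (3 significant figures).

X_L = ωL = 285 Ω
X_C = 1/(ωC) = 90.9 Ω
X = 285 − 90.9 = 194 Ω

194 Ω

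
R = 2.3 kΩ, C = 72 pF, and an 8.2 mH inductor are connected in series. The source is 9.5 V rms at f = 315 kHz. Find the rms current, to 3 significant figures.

1.00 mA

ω = 2πf = 1.979e+06 rad/s
X_L = ωL = 16200 Ω
X_C = 1/(ωC) = 7020 Ω
Net reactance X = X_L − X_C = 9210 Ω
Z = 2300 + j9210 Ω
|Z| = √(2300² + 9210²) = 9490 Ω
I = V/|Z| = 9.5/9490 = 1.00 mA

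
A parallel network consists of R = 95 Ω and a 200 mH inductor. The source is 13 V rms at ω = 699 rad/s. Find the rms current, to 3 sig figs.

165 mA

X_L = ωL = 140 Ω
Parallel: admittances add. Y = 1/R + 1/(jωL)
Y = (0.0105 − j0.00715) S
|Y| = 0.0127 S → |Z| = 1/|Y| = 78.6 Ω, ∠Z = −∠Y = 34.2°
I = V/|Z| = 13/78.6 = 165 mA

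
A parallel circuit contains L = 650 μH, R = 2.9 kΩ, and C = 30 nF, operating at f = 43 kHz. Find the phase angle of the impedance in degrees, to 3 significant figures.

ω = 2πf = 270200 rad/s
X_L = ωL = 176 Ω
X_C = 1/(ωC) = 123 Ω
Parallel: admittances add. Y = 1/R + 1/(jωL) + jωC
Y = (0.000345 + j0.00241) S
|Y| = 0.00244 S → |Z| = 1/|Y| = 411 Ω, ∠Z = −∠Y = -81.9°

-81.9°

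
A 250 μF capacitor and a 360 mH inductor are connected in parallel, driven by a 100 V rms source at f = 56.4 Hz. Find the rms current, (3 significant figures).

8.08 A

ω = 2πf = 354.4 rad/s
X_L = ωL = 128 Ω
X_C = 1/(ωC) = 11.3 Ω
Parallel: admittances add. Y = 1/(jωL) + jωC
Y = (0 + j0.0808) S
|Y| = 0.0808 S → |Z| = 1/|Y| = 12.4 Ω, ∠Z = −∠Y = -90.0°
I = V/|Z| = 100/12.4 = 8.08 A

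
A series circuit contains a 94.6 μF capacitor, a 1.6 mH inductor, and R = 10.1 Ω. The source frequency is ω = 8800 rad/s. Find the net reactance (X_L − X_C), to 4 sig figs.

X_L = ωL = 14.08 Ω
X_C = 1/(ωC) = 1.201 Ω
X = 14.08 − 1.201 = 12.88 Ω

12.88 Ω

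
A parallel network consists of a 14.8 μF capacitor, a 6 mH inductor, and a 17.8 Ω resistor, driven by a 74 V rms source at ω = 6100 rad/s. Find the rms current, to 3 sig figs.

6.24 A

X_L = ωL = 36.6 Ω
X_C = 1/(ωC) = 11.1 Ω
Parallel: admittances add. Y = 1/R + 1/(jωL) + jωC
Y = (0.0562 + j0.0630) S
|Y| = 0.0844 S → |Z| = 1/|Y| = 11.9 Ω, ∠Z = −∠Y = -48.3°
I = V/|Z| = 74/11.9 = 6.24 A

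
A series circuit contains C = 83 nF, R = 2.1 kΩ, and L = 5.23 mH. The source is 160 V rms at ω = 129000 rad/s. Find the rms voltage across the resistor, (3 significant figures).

154 V

X_L = ωL = 675 Ω
X_C = 1/(ωC) = 93.4 Ω
Net reactance X = X_L − X_C = 581 Ω
Z = 2100 + j581 Ω
|Z| = √(2100² + 581²) = 2180 Ω
I = V/|Z| = 73.4 mA
V_R = I·|Z_R| = 0.0734 × 2100 = 154 V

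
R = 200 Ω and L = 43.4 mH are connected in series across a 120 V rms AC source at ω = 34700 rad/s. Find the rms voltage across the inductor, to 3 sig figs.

X_L = ωL = 1510 Ω
Z = 200 + j1510 Ω
|Z| = √(200² + 1510²) = 1520 Ω
I = V/|Z| = 79.0 mA
V_L = I·|Z_L| = 0.0790 × 1510 = 119 V

119 V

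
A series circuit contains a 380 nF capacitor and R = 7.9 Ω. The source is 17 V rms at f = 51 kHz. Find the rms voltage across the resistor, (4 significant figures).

11.79 V

ω = 2πf = 320400 rad/s
X_C = 1/(ωC) = 8.212 Ω
Z = 7.900 − j8.212 Ω
|Z| = √(7.900² + 8.212²) = 11.40 Ω
I = V/|Z| = 1.492 A
V_R = I·|Z_R| = 1.492 × 7.900 = 11.79 V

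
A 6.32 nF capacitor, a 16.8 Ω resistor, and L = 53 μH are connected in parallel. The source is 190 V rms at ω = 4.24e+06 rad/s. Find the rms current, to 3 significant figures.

12.1 A

X_L = ωL = 225 Ω
X_C = 1/(ωC) = 37.3 Ω
Parallel: admittances add. Y = 1/R + 1/(jωL) + jωC
Y = (0.0595 + j0.0223) S
|Y| = 0.0636 S → |Z| = 1/|Y| = 15.7 Ω, ∠Z = −∠Y = -20.6°
I = V/|Z| = 190/15.7 = 12.1 A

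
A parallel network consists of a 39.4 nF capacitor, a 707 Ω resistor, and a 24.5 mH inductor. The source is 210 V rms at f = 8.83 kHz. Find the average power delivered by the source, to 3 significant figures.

62.4 W

ω = 2πf = 55480 rad/s
X_L = ωL = 1360 Ω
X_C = 1/(ωC) = 457 Ω
Parallel: admittances add. Y = 1/R + 1/(jωL) + jωC
Y = (0.00141 + j0.00145) S
|Y| = 0.00203 S → |Z| = 1/|Y| = 494 Ω, ∠Z = −∠Y = -45.7°
I = V/|Z| = 425 mA
P = VI cos φ = 210 × 0.425 × cos(-45.7°) = 62.4 W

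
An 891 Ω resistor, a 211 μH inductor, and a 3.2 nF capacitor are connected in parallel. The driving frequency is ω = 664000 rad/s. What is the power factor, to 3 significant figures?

0.218

X_L = ωL = 140 Ω
X_C = 1/(ωC) = 471 Ω
Parallel: admittances add. Y = 1/R + 1/(jωL) + jωC
Y = (0.00112 − j0.00501) S
|Y| = 0.00514 S → |Z| = 1/|Y| = 195 Ω, ∠Z = −∠Y = 77.4°
cos φ = cos(77.4°) = 0.218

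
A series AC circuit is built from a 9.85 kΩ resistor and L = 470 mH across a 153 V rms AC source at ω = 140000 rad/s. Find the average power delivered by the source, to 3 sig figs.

52.1 mW

X_L = ωL = 65800 Ω
Z = 9850 + j65800 Ω
|Z| = √(9850² + 65800²) = 66500 Ω
∠Z = arctan(65800/9850) = 81.5°
I = V/|Z| = 2.30 mA
P = VI cos φ = 153 × 0.00230 × cos(81.5°) = 52.1 mW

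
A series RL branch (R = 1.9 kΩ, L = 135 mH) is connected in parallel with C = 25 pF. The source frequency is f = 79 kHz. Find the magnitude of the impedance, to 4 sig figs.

ω = 2πf = 496400 rad/s
X_L = ωL = 67010 Ω
X_C = 1/(ωC) = 80580 Ω
Branch 1 (R+jX_L): Z₁ = 1900 + j67010 Ω, |Z₁| = 67040 Ω
Branch 2 (−jX_C): Z₂ = −j80580 Ω
Parallel: Z = Z₁Z₂/(Z₁+Z₂), |Z| = 394100 Ω, ∠Z = 80.41°

394100 Ω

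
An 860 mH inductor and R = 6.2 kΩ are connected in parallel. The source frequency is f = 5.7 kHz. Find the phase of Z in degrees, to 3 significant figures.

11.4°

ω = 2πf = 35810 rad/s
X_L = ωL = 30800 Ω
Parallel: admittances add. Y = 1/R + 1/(jωL)
Y = (0.000161 − j3.25e-05) S
|Y| = 0.000165 S → |Z| = 1/|Y| = 6080 Ω, ∠Z = −∠Y = 11.4°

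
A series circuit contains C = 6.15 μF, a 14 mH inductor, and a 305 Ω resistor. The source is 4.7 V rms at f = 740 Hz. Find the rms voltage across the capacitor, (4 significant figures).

ω = 2πf = 4650 rad/s
X_L = ωL = 65.09 Ω
X_C = 1/(ωC) = 34.97 Ω
Net reactance X = X_L − X_C = 30.12 Ω
Z = 305.0 + j30.12 Ω
|Z| = √(305.0² + 30.12²) = 306.5 Ω
I = V/|Z| = 15.34 mA
V_C = I·|Z_C| = 0.01534 × 34.97 = 0.5363 V

0.5363 V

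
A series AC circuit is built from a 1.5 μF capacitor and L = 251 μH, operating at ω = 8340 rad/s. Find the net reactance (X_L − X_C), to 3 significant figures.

X_L = ωL = 2.09 Ω
X_C = 1/(ωC) = 79.9 Ω
X = 2.09 − 79.9 = -77.8 Ω

-77.8 Ω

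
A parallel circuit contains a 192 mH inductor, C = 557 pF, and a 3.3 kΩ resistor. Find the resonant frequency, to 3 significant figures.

15.4 kHz

ω₀ = 1/√(LC) = 1/√(0.192 × 5.57e-10) = 96700 rad/s
f₀ = ω₀/(2π) = 15.4 kHz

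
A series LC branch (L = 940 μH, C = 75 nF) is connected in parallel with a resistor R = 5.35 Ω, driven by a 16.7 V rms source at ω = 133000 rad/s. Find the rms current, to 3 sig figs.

3.19 A

X_L = ωL = 125 Ω
X_C = 1/(ωC) = 100 Ω
Branch 1: Z₁ = R = 5.35 Ω
Branch 2 (series LC): Z₂ = j(X_L − X_C) = j24.8 Ω
Parallel: Z = Z₁Z₂/(Z₁+Z₂), |Z| = 5.23 Ω, ∠Z = 12.2°
I = V/|Z| = 16.7/5.23 = 3.19 A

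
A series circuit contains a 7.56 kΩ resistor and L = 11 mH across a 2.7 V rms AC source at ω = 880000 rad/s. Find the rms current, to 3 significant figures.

X_L = ωL = 9680 Ω
Z = 7560 + j9680 Ω
|Z| = √(7560² + 9680²) = 12300 Ω
I = V/|Z| = 2.7/12300 = 220 μA

220 μA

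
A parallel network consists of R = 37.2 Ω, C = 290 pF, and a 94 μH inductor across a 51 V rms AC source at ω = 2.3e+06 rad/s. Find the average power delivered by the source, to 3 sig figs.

69.9 W

X_L = ωL = 216 Ω
X_C = 1/(ωC) = 1500 Ω
Parallel: admittances add. Y = 1/R + 1/(jωL) + jωC
Y = (0.0269 − j0.00396) S
|Y| = 0.0272 S → |Z| = 1/|Y| = 36.8 Ω, ∠Z = −∠Y = 8.38°
I = V/|Z| = 1.39 A
P = VI cos φ = 51 × 1.39 × cos(8.38°) = 69.9 W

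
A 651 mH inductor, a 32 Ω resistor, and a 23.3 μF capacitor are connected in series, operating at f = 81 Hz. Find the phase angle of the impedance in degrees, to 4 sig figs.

82.62°

ω = 2πf = 508.9 rad/s
X_L = ωL = 331.3 Ω
X_C = 1/(ωC) = 84.33 Ω
Net reactance X = X_L − X_C = 247.0 Ω
Z = 32.00 + j247.0 Ω
|Z| = √(32.00² + 247.0²) = 249.1 Ω
∠Z = arctan(247.0/32.00) = 82.62°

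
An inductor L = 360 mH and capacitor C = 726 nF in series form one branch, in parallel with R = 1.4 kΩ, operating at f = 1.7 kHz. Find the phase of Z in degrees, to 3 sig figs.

ω = 2πf = 10680 rad/s
X_L = ωL = 3850 Ω
X_C = 1/(ωC) = 129 Ω
Branch 1: Z₁ = R = 1400 Ω
Branch 2 (series LC): Z₂ = j(X_L − X_C) = j3720 Ω
Parallel: Z = Z₁Z₂/(Z₁+Z₂), |Z| = 1310 Ω, ∠Z = 20.6°

20.6°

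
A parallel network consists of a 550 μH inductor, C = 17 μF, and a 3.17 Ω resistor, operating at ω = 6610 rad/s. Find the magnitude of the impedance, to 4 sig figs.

2.817 Ω

X_L = ωL = 3.636 Ω
X_C = 1/(ωC) = 8.899 Ω
Parallel: admittances add. Y = 1/R + 1/(jωL) + jωC
Y = (0.3155 − j0.1627) S
|Y| = 0.3549 S → |Z| = 1/|Y| = 2.817 Ω, ∠Z = −∠Y = 27.28°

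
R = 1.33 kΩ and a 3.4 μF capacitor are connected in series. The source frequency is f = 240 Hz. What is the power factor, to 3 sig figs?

0.989

ω = 2πf = 1508 rad/s
X_C = 1/(ωC) = 195 Ω
Z = 1330 − j195 Ω
|Z| = √(1330² + 195²) = 1340 Ω
∠Z = arctan(-195/1330) = -8.34°
cos φ = cos(-8.34°) = 0.989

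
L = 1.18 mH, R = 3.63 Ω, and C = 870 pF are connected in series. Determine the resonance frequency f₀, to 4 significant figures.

ω₀ = 1/√(LC) = 1/√(0.00118 × 8.7e-10) = 987000 rad/s
f₀ = ω₀/(2π) = 157.1 kHz

157.1 kHz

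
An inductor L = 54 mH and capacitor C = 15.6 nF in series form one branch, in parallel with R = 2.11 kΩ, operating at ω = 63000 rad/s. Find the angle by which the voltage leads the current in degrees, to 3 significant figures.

X_L = ωL = 3400 Ω
X_C = 1/(ωC) = 1020 Ω
Branch 1: Z₁ = R = 2110 Ω
Branch 2 (series LC): Z₂ = j(X_L − X_C) = j2380 Ω
Parallel: Z = Z₁Z₂/(Z₁+Z₂), |Z| = 1580 Ω, ∠Z = 41.5°

41.5°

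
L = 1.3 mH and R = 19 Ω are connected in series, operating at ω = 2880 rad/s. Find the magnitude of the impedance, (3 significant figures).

19.4 Ω

X_L = ωL = 3.74 Ω
Z = 19.0 + j3.74 Ω
|Z| = √(19.0² + 3.74²) = 19.4 Ω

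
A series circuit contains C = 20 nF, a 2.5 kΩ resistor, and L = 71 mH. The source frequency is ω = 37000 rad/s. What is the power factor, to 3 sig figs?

0.891

X_L = ωL = 2630 Ω
X_C = 1/(ωC) = 1350 Ω
Net reactance X = X_L − X_C = 1280 Ω
Z = 2500 + j1280 Ω
|Z| = √(2500² + 1280²) = 2810 Ω
∠Z = arctan(1280/2500) = 27.0°
cos φ = cos(27.0°) = 0.891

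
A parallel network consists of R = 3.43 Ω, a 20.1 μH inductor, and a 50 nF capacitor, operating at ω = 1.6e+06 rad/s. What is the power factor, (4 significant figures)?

X_L = ωL = 32.16 Ω
X_C = 1/(ωC) = 12.50 Ω
Parallel: admittances add. Y = 1/R + 1/(jωL) + jωC
Y = (0.2915 + j0.04891) S
|Y| = 0.2956 S → |Z| = 1/|Y| = 3.383 Ω, ∠Z = −∠Y = -9.522°
cos φ = cos(-9.522°) = 0.9862

0.9862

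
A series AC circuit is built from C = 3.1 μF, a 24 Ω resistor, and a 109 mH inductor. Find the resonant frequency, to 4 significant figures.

ω₀ = 1/√(LC) = 1/√(0.109 × 3.1e-06) = 1720 rad/s
f₀ = ω₀/(2π) = 273.8 Hz

273.8 Hz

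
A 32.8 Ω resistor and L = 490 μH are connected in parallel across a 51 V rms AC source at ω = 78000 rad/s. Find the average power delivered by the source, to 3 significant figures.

79.3 W

X_L = ωL = 38.2 Ω
Parallel: admittances add. Y = 1/R + 1/(jωL)
Y = (0.0305 − j0.0262) S
|Y| = 0.0402 S → |Z| = 1/|Y| = 24.9 Ω, ∠Z = −∠Y = 40.6°
I = V/|Z| = 2.05 A
P = VI cos φ = 51 × 2.05 × cos(40.6°) = 79.3 W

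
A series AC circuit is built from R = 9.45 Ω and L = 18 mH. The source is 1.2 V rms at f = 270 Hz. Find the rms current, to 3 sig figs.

37.5 mA

ω = 2πf = 1696 rad/s
X_L = ωL = 30.5 Ω
Z = 9.45 + j30.5 Ω
|Z| = √(9.45² + 30.5²) = 32.0 Ω
I = V/|Z| = 1.2/32.0 = 37.5 mA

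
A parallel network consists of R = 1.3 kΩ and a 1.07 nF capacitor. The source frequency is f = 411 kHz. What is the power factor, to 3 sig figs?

0.268

ω = 2πf = 2.582e+06 rad/s
X_C = 1/(ωC) = 362 Ω
Parallel: admittances add. Y = 1/R + jωC
Y = (0.000769 + j0.00276) S
|Y| = 0.00287 S → |Z| = 1/|Y| = 349 Ω, ∠Z = −∠Y = -74.4°
cos φ = cos(-74.4°) = 0.268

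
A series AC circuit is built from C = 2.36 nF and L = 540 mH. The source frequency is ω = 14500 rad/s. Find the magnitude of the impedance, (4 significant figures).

21390 Ω

X_L = ωL = 7830 Ω
X_C = 1/(ωC) = 29220 Ω
Net reactance X = X_L − X_C = -21390 Ω
Z = − j21390 Ω
|Z| = √(0² + 21390²) = 21390 Ω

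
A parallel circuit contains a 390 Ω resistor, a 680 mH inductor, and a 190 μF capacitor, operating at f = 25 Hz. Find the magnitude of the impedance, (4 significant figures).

48.44 Ω

ω = 2πf = 157.1 rad/s
X_L = ωL = 106.8 Ω
X_C = 1/(ωC) = 33.51 Ω
Parallel: admittances add. Y = 1/R + 1/(jωL) + jωC
Y = (0.002564 + j0.02048) S
|Y| = 0.02064 S → |Z| = 1/|Y| = 48.44 Ω, ∠Z = −∠Y = -82.86°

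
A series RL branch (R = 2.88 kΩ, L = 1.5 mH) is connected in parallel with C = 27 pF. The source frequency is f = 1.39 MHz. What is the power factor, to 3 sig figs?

0.0977

ω = 2πf = 8.734e+06 rad/s
X_L = ωL = 13100 Ω
X_C = 1/(ωC) = 4240 Ω
Branch 1 (R+jX_L): Z₁ = 2880 + j13100 Ω, |Z₁| = 13400 Ω
Branch 2 (−jX_C): Z₂ = −j4240 Ω
Parallel: Z = Z₁Z₂/(Z₁+Z₂), |Z| = 6110 Ω, ∠Z = -84.4°
cos φ = cos(-84.4°) = 0.0977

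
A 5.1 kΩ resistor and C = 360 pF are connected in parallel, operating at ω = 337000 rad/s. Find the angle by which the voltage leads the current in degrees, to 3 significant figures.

-31.7°

X_C = 1/(ωC) = 8240 Ω
Parallel: admittances add. Y = 1/R + jωC
Y = (0.000196 + j0.000121) S
|Y| = 0.000231 S → |Z| = 1/|Y| = 4340 Ω, ∠Z = −∠Y = -31.7°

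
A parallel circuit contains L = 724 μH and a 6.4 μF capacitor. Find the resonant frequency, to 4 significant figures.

2.338 kHz

ω₀ = 1/√(LC) = 1/√(0.000724 × 6.4e-06) = 14690 rad/s
f₀ = ω₀/(2π) = 2.338 kHz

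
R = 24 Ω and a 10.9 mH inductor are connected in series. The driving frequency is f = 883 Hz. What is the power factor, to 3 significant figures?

0.369

ω = 2πf = 5548 rad/s
X_L = ωL = 60.5 Ω
Z = 24.0 + j60.5 Ω
|Z| = √(24.0² + 60.5²) = 65.1 Ω
∠Z = arctan(60.5/24.0) = 68.4°
cos φ = cos(68.4°) = 0.369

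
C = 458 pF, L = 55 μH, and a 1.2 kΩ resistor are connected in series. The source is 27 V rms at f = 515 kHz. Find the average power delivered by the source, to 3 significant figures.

ω = 2πf = 3.236e+06 rad/s
X_L = ωL = 178 Ω
X_C = 1/(ωC) = 675 Ω
Net reactance X = X_L − X_C = -497 Ω
Z = 1200 − j497 Ω
|Z| = √(1200² + 497²) = 1300 Ω
∠Z = arctan(-497/1200) = -22.5°
I = V/|Z| = 20.8 mA
P = VI cos φ = 27 × 0.0208 × cos(-22.5°) = 519 mW

519 mW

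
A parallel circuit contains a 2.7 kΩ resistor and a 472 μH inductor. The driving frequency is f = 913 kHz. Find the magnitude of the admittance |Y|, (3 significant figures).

ω = 2πf = 5.737e+06 rad/s
X_L = ωL = 2710 Ω
Parallel: admittances add. Y = 1/R + 1/(jωL)
Y = (0.000370 − j0.000369) S
|Y| = 0.000523 S → |Z| = 1/|Y| = 1910 Ω, ∠Z = −∠Y = 44.9°

523 μS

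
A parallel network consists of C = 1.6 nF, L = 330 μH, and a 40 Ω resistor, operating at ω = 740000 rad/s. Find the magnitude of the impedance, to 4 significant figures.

X_L = ωL = 244.2 Ω
X_C = 1/(ωC) = 844.6 Ω
Parallel: admittances add. Y = 1/R + 1/(jωL) + jωC
Y = (0.02500 − j0.002911) S
|Y| = 0.02517 S → |Z| = 1/|Y| = 39.73 Ω, ∠Z = −∠Y = 6.642°

39.73 Ω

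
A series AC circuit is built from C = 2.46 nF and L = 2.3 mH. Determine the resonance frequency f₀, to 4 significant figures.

66.91 kHz

ω₀ = 1/√(LC) = 1/√(0.0023 × 2.46e-09) = 420400 rad/s
f₀ = ω₀/(2π) = 66.91 kHz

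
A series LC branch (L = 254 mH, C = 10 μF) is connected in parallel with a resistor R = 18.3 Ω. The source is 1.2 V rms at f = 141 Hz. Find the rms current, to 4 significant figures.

66.44 mA

ω = 2πf = 885.9 rad/s
X_L = ωL = 225.0 Ω
X_C = 1/(ωC) = 112.9 Ω
Branch 1: Z₁ = R = 18.30 Ω
Branch 2 (series LC): Z₂ = j(X_L − X_C) = j112.2 Ω
Parallel: Z = Z₁Z₂/(Z₁+Z₂), |Z| = 18.06 Ω, ∠Z = 9.268°
I = V/|Z| = 1.2/18.06 = 66.44 mA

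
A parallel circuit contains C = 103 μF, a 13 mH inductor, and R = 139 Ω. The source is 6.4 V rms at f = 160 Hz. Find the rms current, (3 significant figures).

179 mA

ω = 2πf = 1005 rad/s
X_L = ωL = 13.1 Ω
X_C = 1/(ωC) = 9.66 Ω
Parallel: admittances add. Y = 1/R + 1/(jωL) + jωC
Y = (0.00719 + j0.0270) S
|Y| = 0.0280 S → |Z| = 1/|Y| = 35.8 Ω, ∠Z = −∠Y = -75.1°
I = V/|Z| = 6.4/35.8 = 179 mA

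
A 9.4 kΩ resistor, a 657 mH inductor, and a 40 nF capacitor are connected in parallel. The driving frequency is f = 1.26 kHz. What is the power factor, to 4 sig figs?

ω = 2πf = 7917 rad/s
X_L = ωL = 5201 Ω
X_C = 1/(ωC) = 3158 Ω
Parallel: admittances add. Y = 1/R + 1/(jωL) + jωC
Y = (0.0001064 + j0.0001244) S
|Y| = 0.0001637 S → |Z| = 1/|Y| = 6109 Ω, ∠Z = −∠Y = -49.47°
cos φ = cos(-49.47°) = 0.6499

0.6499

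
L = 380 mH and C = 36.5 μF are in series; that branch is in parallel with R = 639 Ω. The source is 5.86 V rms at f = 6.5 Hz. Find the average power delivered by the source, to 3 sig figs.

53.7 mW

ω = 2πf = 40.84 rad/s
X_L = ωL = 15.5 Ω
X_C = 1/(ωC) = 671 Ω
Branch 1: Z₁ = R = 639 Ω
Branch 2 (series LC): Z₂ = j(X_L − X_C) = −j655 Ω
Parallel: Z = Z₁Z₂/(Z₁+Z₂), |Z| = 457 Ω, ∠Z = -44.3°
I = V/|Z| = 12.8 mA
P = VI cos φ = 5.86 × 0.0128 × cos(-44.3°) = 53.7 mW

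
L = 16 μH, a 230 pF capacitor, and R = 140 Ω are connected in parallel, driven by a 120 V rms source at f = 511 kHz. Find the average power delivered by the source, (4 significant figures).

ω = 2πf = 3.211e+06 rad/s
X_L = ωL = 51.37 Ω
X_C = 1/(ωC) = 1354 Ω
Parallel: admittances add. Y = 1/R + 1/(jωL) + jωC
Y = (0.007143 − j0.01873) S
|Y| = 0.02004 S → |Z| = 1/|Y| = 49.89 Ω, ∠Z = −∠Y = 69.12°
I = V/|Z| = 2.405 A
P = VI cos φ = 120 × 2.405 × cos(69.12°) = 102.9 W

102.9 W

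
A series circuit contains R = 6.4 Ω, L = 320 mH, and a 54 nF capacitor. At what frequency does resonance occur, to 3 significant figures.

ω₀ = 1/√(LC) = 1/√(0.32 × 5.4e-08) = 7607 rad/s
f₀ = ω₀/(2π) = 1.21 kHz

1.21 kHz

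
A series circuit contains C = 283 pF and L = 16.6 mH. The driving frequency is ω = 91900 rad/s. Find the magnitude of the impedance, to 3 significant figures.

36900 Ω

X_L = ωL = 1530 Ω
X_C = 1/(ωC) = 38500 Ω
Net reactance X = X_L − X_C = -36900 Ω
Z = − j36900 Ω
|Z| = √(0² + 36900²) = 36900 Ω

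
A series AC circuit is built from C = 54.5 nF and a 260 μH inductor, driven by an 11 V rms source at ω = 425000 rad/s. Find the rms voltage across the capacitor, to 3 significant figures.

7.05 V

X_L = ωL = 110 Ω
X_C = 1/(ωC) = 43.2 Ω
Net reactance X = X_L − X_C = 67.3 Ω
Z = j67.3 Ω
|Z| = √(0² + 67.3²) = 67.3 Ω
I = V/|Z| = 163 mA
V_C = I·|Z_C| = 0.163 × 43.2 = 7.05 V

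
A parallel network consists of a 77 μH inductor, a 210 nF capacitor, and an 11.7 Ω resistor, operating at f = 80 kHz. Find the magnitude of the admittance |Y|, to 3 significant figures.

ω = 2πf = 502700 rad/s
X_L = ωL = 38.7 Ω
X_C = 1/(ωC) = 9.47 Ω
Parallel: admittances add. Y = 1/R + 1/(jωL) + jωC
Y = (0.0855 + j0.0797) S
|Y| = 0.117 S → |Z| = 1/|Y| = 8.56 Ω, ∠Z = −∠Y = -43.0°

117 mS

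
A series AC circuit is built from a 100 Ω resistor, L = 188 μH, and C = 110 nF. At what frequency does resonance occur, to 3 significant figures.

ω₀ = 1/√(LC) = 1/√(0.000188 × 1.1e-07) = 219900 rad/s
f₀ = ω₀/(2π) = 35.0 kHz

35.0 kHz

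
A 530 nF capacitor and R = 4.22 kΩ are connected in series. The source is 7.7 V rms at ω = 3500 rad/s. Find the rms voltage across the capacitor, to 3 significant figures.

0.976 V

X_C = 1/(ωC) = 539 Ω
Z = 4220 − j539 Ω
|Z| = √(4220² + 539²) = 4250 Ω
I = V/|Z| = 1.81 mA
V_C = I·|Z_C| = 0.00181 × 539 = 0.976 V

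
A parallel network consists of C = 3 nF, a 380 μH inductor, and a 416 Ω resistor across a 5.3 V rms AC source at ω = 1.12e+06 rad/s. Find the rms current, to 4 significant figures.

13.82 mA

X_L = ωL = 425.6 Ω
X_C = 1/(ωC) = 297.6 Ω
Parallel: admittances add. Y = 1/R + 1/(jωL) + jωC
Y = (0.002404 + j0.001010) S
|Y| = 0.002608 S → |Z| = 1/|Y| = 383.5 Ω, ∠Z = −∠Y = -22.80°
I = V/|Z| = 5.3/383.5 = 13.82 mA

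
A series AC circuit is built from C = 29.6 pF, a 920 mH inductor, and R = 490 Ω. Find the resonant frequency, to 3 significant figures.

30.5 kHz

ω₀ = 1/√(LC) = 1/√(0.92 × 2.96e-11) = 191600 rad/s
f₀ = ω₀/(2π) = 30.5 kHz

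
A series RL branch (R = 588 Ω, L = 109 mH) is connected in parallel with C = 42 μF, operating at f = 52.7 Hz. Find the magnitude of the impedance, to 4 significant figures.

71.91 Ω

ω = 2πf = 331.1 rad/s
X_L = ωL = 36.09 Ω
X_C = 1/(ωC) = 71.91 Ω
Branch 1 (R+jX_L): Z₁ = 588.0 + j36.09 Ω, |Z₁| = 589.1 Ω
Branch 2 (−jX_C): Z₂ = −j71.91 Ω
Parallel: Z = Z₁Z₂/(Z₁+Z₂), |Z| = 71.91 Ω, ∠Z = -83.00°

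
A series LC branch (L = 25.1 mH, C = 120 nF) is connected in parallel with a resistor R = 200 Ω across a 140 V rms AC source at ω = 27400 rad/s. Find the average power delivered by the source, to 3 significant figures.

98.0 W

X_L = ωL = 688 Ω
X_C = 1/(ωC) = 304 Ω
Branch 1: Z₁ = R = 200 Ω
Branch 2 (series LC): Z₂ = j(X_L − X_C) = j384 Ω
Parallel: Z = Z₁Z₂/(Z₁+Z₂), |Z| = 177 Ω, ∠Z = 27.5°
I = V/|Z| = 789 mA
P = VI cos φ = 140 × 0.789 × cos(27.5°) = 98.0 W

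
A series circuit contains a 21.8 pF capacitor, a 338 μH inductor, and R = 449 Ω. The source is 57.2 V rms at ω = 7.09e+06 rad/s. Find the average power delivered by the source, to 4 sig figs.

X_L = ωL = 2396 Ω
X_C = 1/(ωC) = 6470 Ω
Net reactance X = X_L − X_C = -4073 Ω
Z = 449.0 − j4073 Ω
|Z| = √(449.0² + 4073²) = 4098 Ω
∠Z = arctan(-4073/449.0) = -83.71°
I = V/|Z| = 13.96 mA
P = VI cos φ = 57.2 × 0.01396 × cos(-83.71°) = 87.47 mW

87.47 mW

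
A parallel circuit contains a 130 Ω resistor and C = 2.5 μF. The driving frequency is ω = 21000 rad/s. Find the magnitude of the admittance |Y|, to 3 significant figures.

X_C = 1/(ωC) = 19.0 Ω
Parallel: admittances add. Y = 1/R + jωC
Y = (0.00769 + j0.0525) S
|Y| = 0.0531 S → |Z| = 1/|Y| = 18.8 Ω, ∠Z = −∠Y = -81.7°

53.1 mS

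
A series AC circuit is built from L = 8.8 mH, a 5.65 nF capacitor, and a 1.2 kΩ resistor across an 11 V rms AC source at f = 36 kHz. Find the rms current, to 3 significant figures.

6.46 mA

ω = 2πf = 226200 rad/s
X_L = ωL = 1990 Ω
X_C = 1/(ωC) = 782 Ω
Net reactance X = X_L − X_C = 1210 Ω
Z = 1200 + j1210 Ω
|Z| = √(1200² + 1210²) = 1700 Ω
I = V/|Z| = 11/1700 = 6.46 mA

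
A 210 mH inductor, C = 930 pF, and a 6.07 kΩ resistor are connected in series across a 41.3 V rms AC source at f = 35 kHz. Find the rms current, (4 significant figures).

ω = 2πf = 219900 rad/s
X_L = ωL = 46180 Ω
X_C = 1/(ωC) = 4890 Ω
Net reactance X = X_L − X_C = 41290 Ω
Z = 6070 + j41290 Ω
|Z| = √(6070² + 41290²) = 41740 Ω
I = V/|Z| = 41.3/41740 = 989.6 μA

989.6 μA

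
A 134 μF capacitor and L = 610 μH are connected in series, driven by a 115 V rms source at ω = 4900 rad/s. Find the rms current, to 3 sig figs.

X_L = ωL = 2.99 Ω
X_C = 1/(ωC) = 1.52 Ω
Net reactance X = X_L − X_C = 1.47 Ω
Z = j1.47 Ω
|Z| = √(0² + 1.47²) = 1.47 Ω
I = V/|Z| = 115/1.47 = 78.4 A

78.4 A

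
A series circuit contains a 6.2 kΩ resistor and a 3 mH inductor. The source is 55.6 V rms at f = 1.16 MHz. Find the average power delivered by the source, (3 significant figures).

ω = 2πf = 7.288e+06 rad/s
X_L = ωL = 21900 Ω
Z = 6200 + j21900 Ω
|Z| = √(6200² + 21900²) = 22700 Ω
∠Z = arctan(21900/6200) = 74.2°
I = V/|Z| = 2.45 mA
P = VI cos φ = 55.6 × 0.00245 × cos(74.2°) = 37.1 mW

37.1 mW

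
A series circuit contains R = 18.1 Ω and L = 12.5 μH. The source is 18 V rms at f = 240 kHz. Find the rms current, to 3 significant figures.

ω = 2πf = 1.508e+06 rad/s
X_L = ωL = 18.8 Ω
Z = 18.1 + j18.8 Ω
|Z| = √(18.1² + 18.8²) = 26.1 Ω
I = V/|Z| = 18/26.1 = 689 mA

689 mA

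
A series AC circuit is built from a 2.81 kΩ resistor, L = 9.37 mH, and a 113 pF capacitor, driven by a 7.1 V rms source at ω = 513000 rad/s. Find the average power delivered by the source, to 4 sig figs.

870.4 μW

X_L = ωL = 4807 Ω
X_C = 1/(ωC) = 17250 Ω
Net reactance X = X_L − X_C = -12440 Ω
Z = 2810 − j12440 Ω
|Z| = √(2810² + 12440²) = 12760 Ω
∠Z = arctan(-12440/2810) = -77.28°
I = V/|Z| = 556.6 μA
P = VI cos φ = 7.1 × 0.0005566 × cos(-77.28°) = 870.4 μW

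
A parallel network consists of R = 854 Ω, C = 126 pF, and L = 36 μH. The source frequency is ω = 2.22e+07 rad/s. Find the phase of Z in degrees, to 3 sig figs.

-52.9°

X_L = ωL = 799 Ω
X_C = 1/(ωC) = 358 Ω
Parallel: admittances add. Y = 1/R + 1/(jωL) + jωC
Y = (0.00117 + j0.00155) S
|Y| = 0.00194 S → |Z| = 1/|Y| = 516 Ω, ∠Z = −∠Y = -52.9°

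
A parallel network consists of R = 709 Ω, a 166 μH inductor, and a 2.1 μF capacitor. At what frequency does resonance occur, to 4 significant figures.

ω₀ = 1/√(LC) = 1/√(0.000166 × 2.1e-06) = 53560 rad/s
f₀ = ω₀/(2π) = 8.524 kHz

8.524 kHz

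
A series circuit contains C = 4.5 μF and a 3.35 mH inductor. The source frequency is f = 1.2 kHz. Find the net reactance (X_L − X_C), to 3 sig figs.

-4.21 Ω

ω = 2πf = 7540 rad/s
X_L = ωL = 25.3 Ω
X_C = 1/(ωC) = 29.5 Ω
X = 25.3 − 29.5 = -4.21 Ω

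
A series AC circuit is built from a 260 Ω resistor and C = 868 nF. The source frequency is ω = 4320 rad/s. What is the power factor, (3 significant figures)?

X_C = 1/(ωC) = 267 Ω
Z = 260 − j267 Ω
|Z| = √(260² + 267²) = 372 Ω
∠Z = arctan(-267/260) = -45.7°
cos φ = cos(-45.7°) = 0.698

0.698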